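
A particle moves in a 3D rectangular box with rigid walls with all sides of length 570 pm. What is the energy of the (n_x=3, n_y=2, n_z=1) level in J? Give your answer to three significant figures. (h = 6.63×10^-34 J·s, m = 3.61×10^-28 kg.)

For a 3D rectangular well E = (h²/8m)·Σ n_i²/L_i² = (6.63×10^-34)²/(8·3.61×10^-28) · [3²/(570 pm)² + 2²/(570 pm)² + 1²/(570 pm)²].
Evaluating gives E = 6.56×10^-21 J.

E = 6.56×10^-21 J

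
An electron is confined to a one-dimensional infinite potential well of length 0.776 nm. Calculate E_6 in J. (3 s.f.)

E_6 = 3.60×10^-18 J

For an infinite well E_n = n²h²/(8m_eL²), so E_1 = h²/(8m_eL²) = (6.626×10^-34)²/(8·9.109×10^-31·(7.76×10^-10 m)²) = 1.001×10^-19 J.
Then E_6 = 6²·E_1 = 36·1.001×10^-19 J = 3.60×10^-18 J.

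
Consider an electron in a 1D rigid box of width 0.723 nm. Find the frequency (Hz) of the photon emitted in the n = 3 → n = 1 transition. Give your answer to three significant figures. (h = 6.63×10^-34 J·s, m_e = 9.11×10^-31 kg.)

f = 1.39×10^15 Hz

E_1 = h²/(8m_eL²) = 1.154×10^-19 J and ΔE = (3² − 1²)E_1 = 9.232×10^-19 J.
f = ΔE/h = 9.232×10^-19/6.63×10^-34 = 1.39×10^15 Hz.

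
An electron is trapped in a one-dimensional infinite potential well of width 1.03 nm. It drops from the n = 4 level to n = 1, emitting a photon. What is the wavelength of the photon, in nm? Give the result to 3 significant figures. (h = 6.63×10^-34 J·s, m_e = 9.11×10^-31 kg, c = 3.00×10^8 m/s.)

E_1 = h²/(8m_eL²) = 5.685×10^-20 J, so ΔE = (4² − 1²)E_1 = 8.527×10^-19 J.
λ = hc/ΔE = (6.63×10^-34·3.00×10^8)/8.527×10^-19 = 2.33×10^-7 m = 233 nm.

λ = 233 nm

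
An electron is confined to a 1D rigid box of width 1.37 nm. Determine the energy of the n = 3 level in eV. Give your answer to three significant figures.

For an infinite well E_n = n²h²/(8m_eL²), so E_1 = h²/(8m_eL²) = (6.626×10^-34)²/(8·9.109×10^-31·(1.37×10^-9 m)²) = 3.210×10^-20 J.
Then E_3 = 3²·E_1 = 9·3.210×10^-20 J = 2.889×10^-19 J.
Converting, E_3 = 2.889×10^-19 J / (1.602×10^-19 J/eV) = 1.80 eV.

E_3 = 1.80 eV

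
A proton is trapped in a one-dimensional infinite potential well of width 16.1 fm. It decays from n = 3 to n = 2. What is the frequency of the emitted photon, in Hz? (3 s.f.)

f = 9.55×10^20 Hz

E_1 = h²/(8m_pL²) = 1.266×10^-13 J and ΔE = (3² − 2²)E_1 = 6.330×10^-13 J.
f = ΔE/h = 6.330×10^-13/6.626×10^-34 = 9.55×10^20 Hz.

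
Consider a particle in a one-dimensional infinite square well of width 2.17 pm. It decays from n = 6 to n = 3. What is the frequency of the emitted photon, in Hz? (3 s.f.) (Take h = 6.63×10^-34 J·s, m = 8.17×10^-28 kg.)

f = 5.82×10^17 Hz

E_1 = h²/(8mL²) = 1.428×10^-17 J and ΔE = (6² − 3²)E_1 = 3.856×10^-16 J.
f = ΔE/h = 3.856×10^-16/6.63×10^-34 = 5.82×10^17 Hz.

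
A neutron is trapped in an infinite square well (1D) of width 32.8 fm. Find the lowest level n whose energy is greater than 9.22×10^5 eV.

n = 3

E_1 = h²/(8m_nL²) = 3.045×10^-14 J = 1.901×10^5 eV.
Need n² > 9.22×10^5/1.901×10^5 = 4.850, i.e. n > 2.202.
The smallest integer satisfying this is n = 3.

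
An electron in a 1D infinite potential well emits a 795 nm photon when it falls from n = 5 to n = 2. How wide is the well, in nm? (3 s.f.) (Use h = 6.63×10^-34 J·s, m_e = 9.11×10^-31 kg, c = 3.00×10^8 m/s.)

The photon carries ΔE = hc/λ = 6.63×10^-34·3.00×10^8/7.95×10^-7 m = 2.502×10^-19 J.
Since ΔE = (5² − 2²)E_1, E_1 = 1.191×10^-20 J, and L = h/√(8m_eE_1) = 2.25×10^-9 m = 2.25 nm.

L = 2.25 nm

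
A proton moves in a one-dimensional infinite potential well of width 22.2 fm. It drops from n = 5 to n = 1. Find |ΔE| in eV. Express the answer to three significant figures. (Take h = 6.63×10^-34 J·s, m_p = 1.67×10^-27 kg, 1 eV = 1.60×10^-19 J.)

|ΔE| = 1.00×10^7 eV

E_1 = h²/(8m_pL²) = 6.676×10^-14 J.
|ΔE| = |5² − 1²|·E_1 = 24·6.676×10^-14 J = 1.602×10^-12 J = 1.00×10^7 eV.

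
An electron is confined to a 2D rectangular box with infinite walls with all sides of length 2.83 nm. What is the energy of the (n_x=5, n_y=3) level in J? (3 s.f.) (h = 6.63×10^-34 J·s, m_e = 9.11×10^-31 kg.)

For a 2D rectangular well E = (h²/8m_e)·Σ n_i²/L_i² = (6.63×10^-34)²/(8·9.11×10^-31) · [5²/(2.83 nm)² + 3²/(2.83 nm)²].
Evaluating gives E = 2.56×10^-19 J.

E = 2.56×10^-19 J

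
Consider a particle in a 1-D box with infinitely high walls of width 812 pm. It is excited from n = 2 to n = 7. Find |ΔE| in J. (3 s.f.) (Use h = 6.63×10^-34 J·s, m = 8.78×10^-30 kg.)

|ΔE| = 4.27×10^-19 J

E_1 = h²/(8mL²) = 9.491×10^-21 J.
|ΔE| = |2² − 7²|·E_1 = 45·9.491×10^-21 J = 4.27×10^-19 J.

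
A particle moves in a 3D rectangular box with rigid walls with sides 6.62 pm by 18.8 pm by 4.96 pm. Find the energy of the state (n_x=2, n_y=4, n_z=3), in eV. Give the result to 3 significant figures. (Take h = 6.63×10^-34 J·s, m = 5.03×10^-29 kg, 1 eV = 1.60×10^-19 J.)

For a 3D rectangular well E = (h²/8m)·Σ n_i²/L_i² = (6.63×10^-34)²/(8·5.03×10^-29) · [2²/(6.62 pm)² + 4²/(18.8 pm)² + 3²/(4.96 pm)²].
Evaluating gives E = 5.488×10^-16 J = 3.43×10^3 eV.

E = 3.43×10^3 eV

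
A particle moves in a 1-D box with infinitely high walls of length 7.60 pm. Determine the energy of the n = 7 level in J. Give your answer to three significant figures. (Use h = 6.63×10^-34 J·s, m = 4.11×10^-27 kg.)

E_7 = 1.13×10^-17 J

For an infinite well E_n = n²h²/(8mL²), so E_1 = h²/(8mL²) = (6.63×10^-34)²/(8·4.11×10^-27·(7.60×10^-12 m)²) = 2.315×10^-19 J.
Then E_7 = 7²·E_1 = 49·2.315×10^-19 J = 1.13×10^-17 J.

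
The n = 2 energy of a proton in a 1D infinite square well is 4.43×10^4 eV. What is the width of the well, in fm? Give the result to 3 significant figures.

L = 136 fm

From E_n = n²h²/(8m_pL²), L = n·h/√(8m_pE_n).
E_2 = 4.43×10^4 eV = 7.097×10^-15 J, so L = 2·6.626×10^-34/√(8·1.673×10^-27·7.097×10^-15) = 1.36×10^-13 m = 136 fm.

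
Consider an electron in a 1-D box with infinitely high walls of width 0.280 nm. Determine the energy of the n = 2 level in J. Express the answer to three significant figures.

E_2 = 3.07×10^-18 J

For an infinite well E_n = n²h²/(8m_eL²), so E_1 = h²/(8m_eL²) = (6.626×10^-34)²/(8·9.109×10^-31·(2.80×10^-10 m)²) = 7.685×10^-19 J.
Then E_2 = 2²·E_1 = 4·7.685×10^-19 J = 3.07×10^-18 J.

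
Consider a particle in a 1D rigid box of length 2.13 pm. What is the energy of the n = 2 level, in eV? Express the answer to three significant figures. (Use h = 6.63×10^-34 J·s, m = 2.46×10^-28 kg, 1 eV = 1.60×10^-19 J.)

For an infinite well E_n = n²h²/(8mL²), so E_1 = h²/(8mL²) = (6.63×10^-34)²/(8·2.46×10^-28·(2.13×10^-12 m)²) = 4.923×10^-17 J.
Then E_2 = 2²·E_1 = 4·4.923×10^-17 J = 1.969×10^-16 J.
Converting, E_2 = 1.969×10^-16 J / (1.60×10^-19 J/eV) = 1.23×10^3 eV.

E_2 = 1.23×10^3 eV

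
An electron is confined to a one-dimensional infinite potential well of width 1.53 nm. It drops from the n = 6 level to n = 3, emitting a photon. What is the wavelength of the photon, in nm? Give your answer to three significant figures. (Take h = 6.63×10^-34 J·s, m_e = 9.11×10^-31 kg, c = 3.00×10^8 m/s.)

λ = 286 nm

E_1 = h²/(8m_eL²) = 2.577×10^-20 J, so ΔE = (6² − 3²)E_1 = 6.958×10^-19 J.
λ = hc/ΔE = (6.63×10^-34·3.00×10^8)/6.958×10^-19 = 2.86×10^-7 m = 286 nm.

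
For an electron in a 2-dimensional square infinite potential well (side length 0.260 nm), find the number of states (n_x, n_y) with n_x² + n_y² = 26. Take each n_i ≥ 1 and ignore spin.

degeneracy = 2

The level has n_x² + n_y² = 26. The ordered positive-integer solutions are (1, 5), (5, 1).
That gives 2 states.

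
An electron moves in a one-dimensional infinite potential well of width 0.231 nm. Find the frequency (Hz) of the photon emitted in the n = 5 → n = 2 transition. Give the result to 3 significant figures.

E_1 = h²/(8m_eL²) = 1.129×10^-18 J and ΔE = (5² − 2²)E_1 = 2.371×10^-17 J.
f = ΔE/h = 2.371×10^-17/6.626×10^-34 = 3.58×10^16 Hz.

f = 3.58×10^16 Hz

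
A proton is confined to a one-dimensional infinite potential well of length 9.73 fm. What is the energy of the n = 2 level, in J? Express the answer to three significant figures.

For an infinite well E_n = n²h²/(8m_pL²), so E_1 = h²/(8m_pL²) = (6.626×10^-34)²/(8·1.673×10^-27·(9.73×10^-15 m)²) = 3.465×10^-13 J.
Then E_2 = 2²·E_1 = 4·3.465×10^-13 J = 1.39×10^-12 J.

E_2 = 1.39×10^-12 J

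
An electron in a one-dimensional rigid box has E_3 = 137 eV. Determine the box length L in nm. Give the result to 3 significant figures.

From E_n = n²h²/(8m_eL²), L = n·h/√(8m_eE_n).
E_3 = 137 eV = 2.195×10^-17 J, so L = 3·6.626×10^-34/√(8·9.109×10^-31·2.195×10^-17) = 1.57×10^-10 m = 0.157 nm.

L = 0.157 nm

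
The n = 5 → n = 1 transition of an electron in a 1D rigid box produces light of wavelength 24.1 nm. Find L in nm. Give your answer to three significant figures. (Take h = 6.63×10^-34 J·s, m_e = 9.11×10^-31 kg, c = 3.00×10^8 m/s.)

The photon carries ΔE = hc/λ = 6.63×10^-34·3.00×10^8/2.41×10^-8 m = 8.253×10^-18 J.
Since ΔE = (5² − 1²)E_1, E_1 = 3.439×10^-19 J, and L = h/√(8m_eE_1) = 4.19×10^-10 m = 0.419 nm.

L = 0.419 nm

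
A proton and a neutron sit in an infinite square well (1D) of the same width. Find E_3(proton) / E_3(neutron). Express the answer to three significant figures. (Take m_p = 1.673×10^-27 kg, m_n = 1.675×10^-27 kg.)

1.00

E_n ∝ 1/m at fixed n and L, so the ratio is m_n/m_p = 1.675×10^-27/1.673×10^-27 = 1.00.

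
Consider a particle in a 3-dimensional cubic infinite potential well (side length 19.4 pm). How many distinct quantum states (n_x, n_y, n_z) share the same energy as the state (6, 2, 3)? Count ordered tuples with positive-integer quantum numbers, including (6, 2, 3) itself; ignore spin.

degeneracy = 6

The level has n_x² + n_y² + n_z² = 49. The ordered positive-integer solutions are (2, 3, 6), (2, 6, 3), (3, 2, 6), (3, 6, 2), (6, 2, 3), (6, 3, 2).
That gives 6 states.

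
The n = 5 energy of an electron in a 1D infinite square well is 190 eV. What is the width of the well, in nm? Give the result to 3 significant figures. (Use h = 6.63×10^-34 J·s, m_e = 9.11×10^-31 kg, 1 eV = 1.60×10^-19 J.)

From E_n = n²h²/(8m_eL²), L = n·h/√(8m_eE_n).
E_5 = 190 eV = 3.040×10^-17 J, so L = 5·6.63×10^-34/√(8·9.11×10^-31·3.040×10^-17) = 2.23×10^-10 m = 0.223 nm.

L = 0.223 nm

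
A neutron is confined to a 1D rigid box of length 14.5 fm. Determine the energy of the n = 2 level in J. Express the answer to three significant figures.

For an infinite well E_n = n²h²/(8m_nL²), so E_1 = h²/(8m_nL²) = (6.626×10^-34)²/(8·1.675×10^-27·(1.45×10^-14 m)²) = 1.558×10^-13 J.
Then E_2 = 2²·E_1 = 4·1.558×10^-13 J = 6.23×10^-13 J.

E_2 = 6.23×10^-13 J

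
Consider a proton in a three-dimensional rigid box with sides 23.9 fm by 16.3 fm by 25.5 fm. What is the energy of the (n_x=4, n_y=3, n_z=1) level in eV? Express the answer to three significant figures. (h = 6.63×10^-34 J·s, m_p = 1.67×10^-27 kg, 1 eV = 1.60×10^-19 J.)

For a 3D rectangular well E = (h²/8m_p)·Σ n_i²/L_i² = (6.63×10^-34)²/(8·1.67×10^-27) · [4²/(23.9 fm)² + 3²/(16.3 fm)² + 1²/(25.5 fm)²].
Evaluating gives E = 2.087×10^-12 J = 1.30×10^7 eV.

E = 1.30×10^7 eV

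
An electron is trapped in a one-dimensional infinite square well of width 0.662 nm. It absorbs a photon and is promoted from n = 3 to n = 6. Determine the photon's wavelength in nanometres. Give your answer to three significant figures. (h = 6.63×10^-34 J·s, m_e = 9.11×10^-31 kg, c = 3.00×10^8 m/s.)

E_1 = h²/(8m_eL²) = 1.376×10^-19 J, so ΔE = (6² − 3²)E_1 = 3.715×10^-18 J.
λ = hc/ΔE = (6.63×10^-34·3.00×10^8)/3.715×10^-18 = 5.35×10^-8 m = 53.5 nm.

λ = 53.5 nm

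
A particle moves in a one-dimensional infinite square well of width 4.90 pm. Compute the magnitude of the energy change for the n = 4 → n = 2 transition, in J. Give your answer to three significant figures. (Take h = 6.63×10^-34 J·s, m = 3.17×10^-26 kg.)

E_1 = h²/(8mL²) = 7.219×10^-20 J.
|ΔE| = |4² − 2²|·E_1 = 12·7.219×10^-20 J = 8.66×10^-19 J.

|ΔE| = 8.66×10^-19 J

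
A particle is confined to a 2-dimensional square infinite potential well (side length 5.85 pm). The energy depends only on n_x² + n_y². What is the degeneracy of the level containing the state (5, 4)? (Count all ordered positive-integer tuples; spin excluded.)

The level has n_x² + n_y² = 41. The ordered positive-integer solutions are (4, 5), (5, 4).
That gives 2 states.

degeneracy = 2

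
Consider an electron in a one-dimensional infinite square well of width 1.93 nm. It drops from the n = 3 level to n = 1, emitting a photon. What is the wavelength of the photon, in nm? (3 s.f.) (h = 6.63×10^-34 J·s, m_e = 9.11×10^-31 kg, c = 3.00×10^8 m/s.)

E_1 = h²/(8m_eL²) = 1.619×10^-20 J, so ΔE = (3² − 1²)E_1 = 1.295×10^-19 J.
λ = hc/ΔE = (6.63×10^-34·3.00×10^8)/1.295×10^-19 = 1.54×10^-6 m = 1.54×10^3 nm.

λ = 1.54×10^3 nm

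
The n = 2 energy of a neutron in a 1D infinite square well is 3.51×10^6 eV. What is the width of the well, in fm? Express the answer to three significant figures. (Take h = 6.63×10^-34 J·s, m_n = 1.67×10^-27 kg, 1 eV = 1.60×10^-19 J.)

From E_n = n²h²/(8m_nL²), L = n·h/√(8m_nE_n).
E_2 = 3.51×10^6 eV = 5.616×10^-13 J, so L = 2·6.63×10^-34/√(8·1.67×10^-27·5.616×10^-13) = 1.53×10^-14 m = 15.3 fm.

L = 15.3 fm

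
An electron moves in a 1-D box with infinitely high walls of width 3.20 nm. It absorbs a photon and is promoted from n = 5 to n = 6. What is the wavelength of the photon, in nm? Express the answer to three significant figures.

λ = 3.07×10^3 nm

E_1 = h²/(8m_eL²) = 5.884×10^-21 J, so ΔE = (6² − 5²)E_1 = 6.472×10^-20 J.
λ = hc/ΔE = (6.626×10^-34·2.998×10^8)/6.472×10^-20 = 3.07×10^-6 m = 3.07×10^3 nm.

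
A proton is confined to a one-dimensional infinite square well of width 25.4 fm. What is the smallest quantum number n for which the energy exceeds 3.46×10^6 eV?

n = 4

E_1 = h²/(8m_pL²) = 5.085×10^-14 J = 3.174×10^5 eV.
Need n² > 3.46×10^6/3.174×10^5 = 10.90, i.e. n > 3.302.
The smallest integer satisfying this is n = 4.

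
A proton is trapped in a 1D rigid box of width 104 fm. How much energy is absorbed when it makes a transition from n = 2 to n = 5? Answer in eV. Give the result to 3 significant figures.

|ΔE| = 3.98×10^5 eV

E_1 = h²/(8m_pL²) = 3.033×10^-15 J.
|ΔE| = |2² − 5²|·E_1 = 21·3.033×10^-15 J = 6.369×10^-14 J = 3.98×10^5 eV.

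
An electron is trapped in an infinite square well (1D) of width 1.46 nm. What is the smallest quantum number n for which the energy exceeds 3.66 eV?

E_1 = h²/(8m_eL²) = 2.826×10^-20 J = 0.1764 eV.
Need n² > 3.66/0.1764 = 20.75, i.e. n > 4.555.
The smallest integer satisfying this is n = 5.

n = 5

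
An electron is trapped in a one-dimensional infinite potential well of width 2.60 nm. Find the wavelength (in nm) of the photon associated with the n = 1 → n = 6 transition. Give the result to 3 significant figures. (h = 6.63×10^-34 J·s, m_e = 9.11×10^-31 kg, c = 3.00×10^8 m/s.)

E_1 = h²/(8m_eL²) = 8.922×10^-21 J, so ΔE = (6² − 1²)E_1 = 3.123×10^-19 J.
λ = hc/ΔE = (6.63×10^-34·3.00×10^8)/3.123×10^-19 = 6.37×10^-7 m = 637 nm.

λ = 637 nm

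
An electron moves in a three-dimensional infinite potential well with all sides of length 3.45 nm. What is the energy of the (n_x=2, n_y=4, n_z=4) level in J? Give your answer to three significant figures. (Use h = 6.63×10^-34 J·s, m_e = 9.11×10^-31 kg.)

For a 3D rectangular well E = (h²/8m_e)·Σ n_i²/L_i² = (6.63×10^-34)²/(8·9.11×10^-31) · [2²/(3.45 nm)² + 4²/(3.45 nm)² + 4²/(3.45 nm)²].
Evaluating gives E = 1.82×10^-19 J.

E = 1.82×10^-19 J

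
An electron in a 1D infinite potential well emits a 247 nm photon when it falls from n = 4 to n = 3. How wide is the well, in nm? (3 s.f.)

L = 0.724 nm

The photon carries ΔE = hc/λ = 6.626×10^-34·2.998×10^8/2.47×10^-7 m = 8.042×10^-19 J.
Since ΔE = (4² − 3²)E_1, E_1 = 1.149×10^-19 J, and L = h/√(8m_eE_1) = 7.24×10^-10 m = 0.724 nm.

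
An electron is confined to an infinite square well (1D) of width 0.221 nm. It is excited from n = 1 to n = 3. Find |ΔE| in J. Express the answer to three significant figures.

|ΔE| = 9.87×10^-18 J

E_1 = h²/(8m_eL²) = 1.234×10^-18 J.
|ΔE| = |1² − 3²|·E_1 = 8·1.234×10^-18 J = 9.87×10^-18 J.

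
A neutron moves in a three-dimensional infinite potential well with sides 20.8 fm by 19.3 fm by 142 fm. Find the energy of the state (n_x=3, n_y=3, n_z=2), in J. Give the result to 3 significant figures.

E = 1.48×10^-12 J

For a 3D rectangular well E = (h²/8m_n)·Σ n_i²/L_i² = (6.626×10^-34)²/(8·1.675×10^-27) · [3²/(20.8 fm)² + 3²/(19.3 fm)² + 2²/(142 fm)²].
Evaluating gives E = 1.48×10^-12 J.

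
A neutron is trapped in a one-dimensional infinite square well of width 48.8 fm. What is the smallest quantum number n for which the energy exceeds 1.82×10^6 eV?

n = 5

E_1 = h²/(8m_nL²) = 1.376×10^-14 J = 8.589×10^4 eV.
Need n² > 1.82×10^6/8.589×10^4 = 21.19, i.e. n > 4.603.
The smallest integer satisfying this is n = 5.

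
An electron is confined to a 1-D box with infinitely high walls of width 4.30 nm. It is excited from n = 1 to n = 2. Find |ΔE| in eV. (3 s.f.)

|ΔE| = 0.0610 eV

E_1 = h²/(8m_eL²) = 3.258×10^-21 J.
|ΔE| = |1² − 2²|·E_1 = 3·3.258×10^-21 J = 9.774×10^-21 J = 0.0610 eV.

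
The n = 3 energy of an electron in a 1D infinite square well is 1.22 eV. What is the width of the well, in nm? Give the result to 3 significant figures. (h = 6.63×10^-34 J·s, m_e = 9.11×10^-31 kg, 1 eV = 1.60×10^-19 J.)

From E_n = n²h²/(8m_eL²), L = n·h/√(8m_eE_n).
E_3 = 1.22 eV = 1.952×10^-19 J, so L = 3·6.63×10^-34/√(8·9.11×10^-31·1.952×10^-19) = 1.67×10^-9 m = 1.67 nm.

L = 1.67 nm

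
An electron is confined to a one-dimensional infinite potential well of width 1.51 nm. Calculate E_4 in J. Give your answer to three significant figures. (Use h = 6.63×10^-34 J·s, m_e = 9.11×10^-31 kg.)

For an infinite well E_n = n²h²/(8m_eL²), so E_1 = h²/(8m_eL²) = (6.63×10^-34)²/(8·9.11×10^-31·(1.51×10^-9 m)²) = 2.645×10^-20 J.
Then E_4 = 4²·E_1 = 16·2.645×10^-20 J = 4.23×10^-19 J.

E_4 = 4.23×10^-19 J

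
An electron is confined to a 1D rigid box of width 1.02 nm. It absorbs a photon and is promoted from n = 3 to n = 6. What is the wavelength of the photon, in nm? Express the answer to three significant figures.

λ = 127 nm

E_1 = h²/(8m_eL²) = 5.791×10^-20 J, so ΔE = (6² − 3²)E_1 = 1.564×10^-18 J.
λ = hc/ΔE = (6.626×10^-34·2.998×10^8)/1.564×10^-18 = 1.27×10^-7 m = 127 nm.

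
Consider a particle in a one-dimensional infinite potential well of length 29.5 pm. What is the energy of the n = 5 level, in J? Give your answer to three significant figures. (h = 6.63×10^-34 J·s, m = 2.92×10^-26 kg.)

E_5 = 5.41×10^-20 J

For an infinite well E_n = n²h²/(8mL²), so E_1 = h²/(8mL²) = (6.63×10^-34)²/(8·2.92×10^-26·(2.95×10^-11 m)²) = 2.162×10^-21 J.
Then E_5 = 5²·E_1 = 25·2.162×10^-21 J = 5.41×10^-20 J.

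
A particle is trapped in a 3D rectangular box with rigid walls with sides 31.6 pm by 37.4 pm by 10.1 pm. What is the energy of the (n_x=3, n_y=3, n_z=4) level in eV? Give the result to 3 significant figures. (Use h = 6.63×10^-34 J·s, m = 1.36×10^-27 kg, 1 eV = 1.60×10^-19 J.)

E = 43.5 eV

For a 3D rectangular well E = (h²/8m)·Σ n_i²/L_i² = (6.63×10^-34)²/(8·1.36×10^-27) · [3²/(31.6 pm)² + 3²/(37.4 pm)² + 4²/(10.1 pm)²].
Evaluating gives E = 6.961×10^-18 J = 43.5 eV.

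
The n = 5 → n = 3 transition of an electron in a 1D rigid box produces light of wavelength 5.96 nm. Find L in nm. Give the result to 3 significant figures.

The photon carries ΔE = hc/λ = 6.626×10^-34·2.998×10^8/5.96×10^-9 m = 3.333×10^-17 J.
Since ΔE = (5² − 3²)E_1, E_1 = 2.083×10^-18 J, and L = h/√(8m_eE_1) = 1.70×10^-10 m = 0.170 nm.

L = 0.170 nm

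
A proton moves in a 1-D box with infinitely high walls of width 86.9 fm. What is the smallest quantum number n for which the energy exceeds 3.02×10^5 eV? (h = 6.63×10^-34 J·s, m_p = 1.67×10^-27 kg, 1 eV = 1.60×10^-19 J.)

E_1 = h²/(8m_pL²) = 4.357×10^-15 J = 2.723×10^4 eV.
Need n² > 3.02×10^5/2.723×10^4 = 11.09, i.e. n > 3.330.
The smallest integer satisfying this is n = 4.

n = 4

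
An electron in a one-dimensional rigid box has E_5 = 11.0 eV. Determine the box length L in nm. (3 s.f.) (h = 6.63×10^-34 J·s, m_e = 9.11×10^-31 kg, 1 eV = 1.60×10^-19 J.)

From E_n = n²h²/(8m_eL²), L = n·h/√(8m_eE_n).
E_5 = 11.0 eV = 1.760×10^-18 J, so L = 5·6.63×10^-34/√(8·9.11×10^-31·1.760×10^-18) = 9.26×10^-10 m = 0.926 nm.

L = 0.926 nm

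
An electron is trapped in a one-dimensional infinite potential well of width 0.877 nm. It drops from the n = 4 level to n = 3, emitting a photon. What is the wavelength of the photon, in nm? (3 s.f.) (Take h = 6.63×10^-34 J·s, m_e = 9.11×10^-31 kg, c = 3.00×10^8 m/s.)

λ = 362 nm

E_1 = h²/(8m_eL²) = 7.842×10^-20 J, so ΔE = (4² − 3²)E_1 = 5.489×10^-19 J.
λ = hc/ΔE = (6.63×10^-34·3.00×10^8)/5.489×10^-19 = 3.62×10^-7 m = 362 nm.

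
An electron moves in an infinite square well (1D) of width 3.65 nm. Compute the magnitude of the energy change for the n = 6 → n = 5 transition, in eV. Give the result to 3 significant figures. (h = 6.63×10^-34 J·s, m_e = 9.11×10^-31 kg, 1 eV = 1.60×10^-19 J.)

E_1 = h²/(8m_eL²) = 4.527×10^-21 J.
|ΔE| = |6² − 5²|·E_1 = 11·4.527×10^-21 J = 4.980×10^-20 J = 0.311 eV.

|ΔE| = 0.311 eV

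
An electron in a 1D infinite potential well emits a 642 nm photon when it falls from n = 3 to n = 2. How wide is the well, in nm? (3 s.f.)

The photon carries ΔE = hc/λ = 6.626×10^-34·2.998×10^8/6.42×10^-7 m = 3.094×10^-19 J.
Since ΔE = (3² − 2²)E_1, E_1 = 6.188×10^-20 J, and L = h/√(8m_eE_1) = 9.87×10^-10 m = 0.987 nm.

L = 0.987 nm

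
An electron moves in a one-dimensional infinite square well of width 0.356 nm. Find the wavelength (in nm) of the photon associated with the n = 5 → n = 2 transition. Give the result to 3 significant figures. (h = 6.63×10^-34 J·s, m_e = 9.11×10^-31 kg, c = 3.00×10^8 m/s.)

E_1 = h²/(8m_eL²) = 4.759×10^-19 J, so ΔE = (5² − 2²)E_1 = 9.994×10^-18 J.
λ = hc/ΔE = (6.63×10^-34·3.00×10^8)/9.994×10^-18 = 1.99×10^-8 m = 19.9 nm.

λ = 19.9 nm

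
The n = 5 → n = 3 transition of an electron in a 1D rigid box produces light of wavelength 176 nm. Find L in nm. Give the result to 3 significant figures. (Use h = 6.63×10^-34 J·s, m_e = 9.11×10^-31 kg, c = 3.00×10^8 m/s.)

The photon carries ΔE = hc/λ = 6.63×10^-34·3.00×10^8/1.76×10^-7 m = 1.130×10^-18 J.
Since ΔE = (5² − 3²)E_1, E_1 = 7.062×10^-20 J, and L = h/√(8m_eE_1) = 9.24×10^-10 m = 0.924 nm.

L = 0.924 nm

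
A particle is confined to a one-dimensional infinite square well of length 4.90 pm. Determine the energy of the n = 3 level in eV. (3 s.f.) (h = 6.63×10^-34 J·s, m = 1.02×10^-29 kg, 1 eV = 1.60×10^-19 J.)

For an infinite well E_n = n²h²/(8mL²), so E_1 = h²/(8mL²) = (6.63×10^-34)²/(8·1.02×10^-29·(4.90×10^-12 m)²) = 2.244×10^-16 J.
Then E_3 = 3²·E_1 = 9·2.244×10^-16 J = 2.020×10^-15 J.
Converting, E_3 = 2.020×10^-15 J / (1.60×10^-19 J/eV) = 1.26×10^4 eV.

E_3 = 1.26×10^4 eV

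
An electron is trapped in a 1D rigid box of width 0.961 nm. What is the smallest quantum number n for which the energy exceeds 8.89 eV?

n = 5

E_1 = h²/(8m_eL²) = 6.524×10^-20 J = 0.4072 eV.
Need n² > 8.89/0.4072 = 21.83, i.e. n > 4.672.
The smallest integer satisfying this is n = 5.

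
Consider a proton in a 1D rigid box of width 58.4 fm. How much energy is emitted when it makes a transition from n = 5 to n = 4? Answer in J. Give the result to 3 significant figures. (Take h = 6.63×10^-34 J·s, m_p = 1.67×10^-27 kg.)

|ΔE| = 8.68×10^-14 J

E_1 = h²/(8m_pL²) = 9.647×10^-15 J.
|ΔE| = |5² − 4²|·E_1 = 9·9.647×10^-15 J = 8.68×10^-14 J.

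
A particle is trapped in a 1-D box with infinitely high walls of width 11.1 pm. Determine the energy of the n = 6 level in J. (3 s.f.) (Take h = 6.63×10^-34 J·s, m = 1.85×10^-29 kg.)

E_6 = 8.68×10^-16 J

For an infinite well E_n = n²h²/(8mL²), so E_1 = h²/(8mL²) = (6.63×10^-34)²/(8·1.85×10^-29·(1.11×10^-11 m)²) = 2.411×10^-17 J.
Then E_6 = 6²·E_1 = 36·2.411×10^-17 J = 8.68×10^-16 J.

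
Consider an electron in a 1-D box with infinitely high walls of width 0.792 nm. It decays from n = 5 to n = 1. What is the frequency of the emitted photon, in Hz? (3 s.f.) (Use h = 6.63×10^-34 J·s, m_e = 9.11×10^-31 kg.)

f = 3.48×10^15 Hz

E_1 = h²/(8m_eL²) = 9.615×10^-20 J and ΔE = (5² − 1²)E_1 = 2.308×10^-18 J.
f = ΔE/h = 2.308×10^-18/6.63×10^-34 = 3.48×10^15 Hz.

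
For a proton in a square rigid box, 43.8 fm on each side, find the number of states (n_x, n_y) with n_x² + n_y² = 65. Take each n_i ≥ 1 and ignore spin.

degeneracy = 4

The level has n_x² + n_y² = 65. The ordered positive-integer solutions are (1, 8), (4, 7), (7, 4), (8, 1).
That gives 4 states.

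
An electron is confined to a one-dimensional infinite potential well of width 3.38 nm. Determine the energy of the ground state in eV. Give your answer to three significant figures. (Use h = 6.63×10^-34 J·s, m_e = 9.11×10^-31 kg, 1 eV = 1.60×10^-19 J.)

For an infinite well E_n = n²h²/(8m_eL²), so E_1 = h²/(8m_eL²) = (6.63×10^-34)²/(8·9.11×10^-31·(3.38×10^-9 m)²) = 5.279×10^-21 J.
Converting, E_1 = 5.279×10^-21 J / (1.60×10^-19 J/eV) = 0.0330 eV.

E_1 = 0.0330 eV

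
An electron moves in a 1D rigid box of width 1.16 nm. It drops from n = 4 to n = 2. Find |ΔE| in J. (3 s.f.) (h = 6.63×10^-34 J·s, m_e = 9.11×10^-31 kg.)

E_1 = h²/(8m_eL²) = 4.482×10^-20 J.
|ΔE| = |4² − 2²|·E_1 = 12·4.482×10^-20 J = 5.38×10^-19 J.

|ΔE| = 5.38×10^-19 J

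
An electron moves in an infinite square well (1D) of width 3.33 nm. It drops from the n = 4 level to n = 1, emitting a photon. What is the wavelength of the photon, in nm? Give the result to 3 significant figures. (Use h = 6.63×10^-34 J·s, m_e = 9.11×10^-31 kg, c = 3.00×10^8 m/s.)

E_1 = h²/(8m_eL²) = 5.439×10^-21 J, so ΔE = (4² − 1²)E_1 = 8.158×10^-20 J.
λ = hc/ΔE = (6.63×10^-34·3.00×10^8)/8.158×10^-20 = 2.44×10^-6 m = 2.44×10^3 nm.

λ = 2.44×10^3 nm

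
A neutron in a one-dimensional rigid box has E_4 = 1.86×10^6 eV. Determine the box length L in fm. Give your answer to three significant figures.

From E_n = n²h²/(8m_nL²), L = n·h/√(8m_nE_n).
E_4 = 1.86×10^6 eV = 2.980×10^-13 J, so L = 4·6.626×10^-34/√(8·1.675×10^-27·2.980×10^-13) = 4.19×10^-14 m = 41.9 fm.

L = 41.9 fm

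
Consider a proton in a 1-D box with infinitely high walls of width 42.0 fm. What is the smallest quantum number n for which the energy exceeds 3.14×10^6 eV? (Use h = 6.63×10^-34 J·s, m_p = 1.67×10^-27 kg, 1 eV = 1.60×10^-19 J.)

n = 6

E_1 = h²/(8m_pL²) = 1.865×10^-14 J = 1.166×10^5 eV.
Need n² > 3.14×10^6/1.166×10^5 = 26.93, i.e. n > 5.189.
The smallest integer satisfying this is n = 6.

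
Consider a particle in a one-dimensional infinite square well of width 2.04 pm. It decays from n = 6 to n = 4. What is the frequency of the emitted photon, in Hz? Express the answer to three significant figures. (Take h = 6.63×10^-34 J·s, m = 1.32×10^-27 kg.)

E_1 = h²/(8mL²) = 1.000×10^-17 J and ΔE = (6² − 4²)E_1 = 2.000×10^-16 J.
f = ΔE/h = 2.000×10^-16/6.63×10^-34 = 3.02×10^17 Hz.

f = 3.02×10^17 Hz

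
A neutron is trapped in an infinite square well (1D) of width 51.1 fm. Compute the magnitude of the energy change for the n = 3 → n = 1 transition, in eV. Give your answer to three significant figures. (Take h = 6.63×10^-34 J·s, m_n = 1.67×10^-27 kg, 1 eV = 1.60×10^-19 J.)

E_1 = h²/(8m_nL²) = 1.260×10^-14 J.
|ΔE| = |3² − 1²|·E_1 = 8·1.260×10^-14 J = 1.008×10^-13 J = 6.30×10^5 eV.

|ΔE| = 6.30×10^5 eV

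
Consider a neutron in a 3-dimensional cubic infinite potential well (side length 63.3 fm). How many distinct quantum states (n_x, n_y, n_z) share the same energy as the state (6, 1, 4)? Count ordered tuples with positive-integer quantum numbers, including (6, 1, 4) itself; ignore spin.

The level has n_x² + n_y² + n_z² = 53. The ordered positive-integer solutions are (1, 4, 6), (1, 6, 4), (4, 1, 6), (4, 6, 1), (6, 1, 4), (6, 4, 1).
That gives 6 states.

degeneracy = 6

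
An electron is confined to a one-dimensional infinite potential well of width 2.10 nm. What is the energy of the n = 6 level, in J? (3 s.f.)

For an infinite well E_n = n²h²/(8m_eL²), so E_1 = h²/(8m_eL²) = (6.626×10^-34)²/(8·9.109×10^-31·(2.10×10^-9 m)²) = 1.366×10^-20 J.
Then E_6 = 6²·E_1 = 36·1.366×10^-20 J = 4.92×10^-19 J.

E_6 = 4.92×10^-19 J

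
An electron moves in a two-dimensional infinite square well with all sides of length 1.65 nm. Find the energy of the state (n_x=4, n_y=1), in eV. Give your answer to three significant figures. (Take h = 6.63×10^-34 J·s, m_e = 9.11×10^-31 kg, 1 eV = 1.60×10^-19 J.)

For a 2D rectangular well E = (h²/8m_e)·Σ n_i²/L_i² = (6.63×10^-34)²/(8·9.11×10^-31) · [4²/(1.65 nm)² + 1²/(1.65 nm)²].
Evaluating gives E = 3.766×10^-19 J = 2.35 eV.

E = 2.35 eV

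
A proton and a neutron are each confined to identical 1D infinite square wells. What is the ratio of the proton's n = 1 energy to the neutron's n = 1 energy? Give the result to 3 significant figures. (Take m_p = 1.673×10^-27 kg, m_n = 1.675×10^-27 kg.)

1.00

E_n ∝ 1/m at fixed n and L, so the ratio is m_n/m_p = 1.675×10^-27/1.673×10^-27 = 1.00.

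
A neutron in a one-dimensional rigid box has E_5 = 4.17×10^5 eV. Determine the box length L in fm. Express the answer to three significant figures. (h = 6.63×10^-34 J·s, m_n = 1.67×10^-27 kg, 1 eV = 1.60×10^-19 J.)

L = 111 fm

From E_n = n²h²/(8m_nL²), L = n·h/√(8m_nE_n).
E_5 = 4.17×10^5 eV = 6.672×10^-14 J, so L = 5·6.63×10^-34/√(8·1.67×10^-27·6.672×10^-14) = 1.11×10^-13 m = 111 fm.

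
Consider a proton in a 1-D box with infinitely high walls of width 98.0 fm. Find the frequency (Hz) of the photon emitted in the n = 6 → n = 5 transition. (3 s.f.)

E_1 = h²/(8m_pL²) = 3.416×10^-15 J and ΔE = (6² − 5²)E_1 = 3.758×10^-14 J.
f = ΔE/h = 3.758×10^-14/6.626×10^-34 = 5.67×10^19 Hz.

f = 5.67×10^19 Hz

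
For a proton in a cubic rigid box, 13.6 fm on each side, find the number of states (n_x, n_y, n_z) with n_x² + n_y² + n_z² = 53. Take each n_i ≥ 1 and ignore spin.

degeneracy = 6

The level has n_x² + n_y² + n_z² = 53. The ordered positive-integer solutions are (1, 4, 6), (1, 6, 4), (4, 1, 6), (4, 6, 1), (6, 1, 4), (6, 4, 1).
That gives 6 states.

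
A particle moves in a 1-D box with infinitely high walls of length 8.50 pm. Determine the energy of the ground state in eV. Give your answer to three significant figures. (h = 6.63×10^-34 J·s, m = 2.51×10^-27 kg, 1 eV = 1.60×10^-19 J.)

For an infinite well E_n = n²h²/(8mL²), so E_1 = h²/(8mL²) = (6.63×10^-34)²/(8·2.51×10^-27·(8.50×10^-12 m)²) = 3.030×10^-19 J.
Converting, E_1 = 3.030×10^-19 J / (1.60×10^-19 J/eV) = 1.89 eV.

E_1 = 1.89 eV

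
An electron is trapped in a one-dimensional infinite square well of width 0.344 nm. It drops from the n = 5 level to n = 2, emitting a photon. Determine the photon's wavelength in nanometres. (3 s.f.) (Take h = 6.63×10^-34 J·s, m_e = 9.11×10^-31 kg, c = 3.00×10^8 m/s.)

E_1 = h²/(8m_eL²) = 5.097×10^-19 J, so ΔE = (5² − 2²)E_1 = 1.070×10^-17 J.
λ = hc/ΔE = (6.63×10^-34·3.00×10^8)/1.070×10^-17 = 1.86×10^-8 m = 18.6 nm.

λ = 18.6 nm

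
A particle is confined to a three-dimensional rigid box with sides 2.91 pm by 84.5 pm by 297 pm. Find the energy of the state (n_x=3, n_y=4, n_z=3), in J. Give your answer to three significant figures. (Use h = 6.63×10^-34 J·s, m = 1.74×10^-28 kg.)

E = 3.36×10^-16 J

For a 3D rectangular well E = (h²/8m)·Σ n_i²/L_i² = (6.63×10^-34)²/(8·1.74×10^-28) · [3²/(2.91 pm)² + 4²/(84.5 pm)² + 3²/(297 pm)²].
Evaluating gives E = 3.36×10^-16 J.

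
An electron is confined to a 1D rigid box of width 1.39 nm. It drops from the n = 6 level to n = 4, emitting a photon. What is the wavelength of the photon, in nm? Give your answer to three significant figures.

E_1 = h²/(8m_eL²) = 3.118×10^-20 J, so ΔE = (6² − 4²)E_1 = 6.236×10^-19 J.
λ = hc/ΔE = (6.626×10^-34·2.998×10^8)/6.236×10^-19 = 3.19×10^-7 m = 319 nm.

λ = 319 nm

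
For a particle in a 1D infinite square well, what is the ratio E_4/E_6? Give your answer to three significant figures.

E_n ∝ n², so E_4/E_6 = 4²/6² = 16/36 = 0.444.

0.444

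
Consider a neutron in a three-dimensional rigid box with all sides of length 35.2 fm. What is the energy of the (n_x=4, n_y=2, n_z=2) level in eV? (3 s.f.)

E = 3.96×10^6 eV

For a 3D rectangular well E = (h²/8m_n)·Σ n_i²/L_i² = (6.626×10^-34)²/(8·1.675×10^-27) · [4²/(35.2 fm)² + 2²/(35.2 fm)² + 2²/(35.2 fm)²].
Evaluating gives E = 6.346×10^-13 J = 3.96×10^6 eV.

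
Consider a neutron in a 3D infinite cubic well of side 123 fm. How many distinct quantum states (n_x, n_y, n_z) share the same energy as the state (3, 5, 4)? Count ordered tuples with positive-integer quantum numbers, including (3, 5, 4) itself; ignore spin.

degeneracy = 6

The level has n_x² + n_y² + n_z² = 50. The ordered positive-integer solutions are (3, 4, 5), (3, 5, 4), (4, 3, 5), (4, 5, 3), (5, 3, 4), (5, 4, 3).
That gives 6 states.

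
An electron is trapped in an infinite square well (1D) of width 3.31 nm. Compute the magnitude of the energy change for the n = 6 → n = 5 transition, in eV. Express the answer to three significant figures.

|ΔE| = 0.378 eV

E_1 = h²/(8m_eL²) = 5.499×10^-21 J.
|ΔE| = |6² − 5²|·E_1 = 11·5.499×10^-21 J = 6.049×10^-20 J = 0.378 eV.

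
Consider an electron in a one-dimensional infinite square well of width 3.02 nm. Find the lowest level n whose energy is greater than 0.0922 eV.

n = 2

E_1 = h²/(8m_eL²) = 6.606×10^-21 J = 0.04124 eV.
Need n² > 0.0922/0.04124 = 2.236, i.e. n > 1.495.
The smallest integer satisfying this is n = 2.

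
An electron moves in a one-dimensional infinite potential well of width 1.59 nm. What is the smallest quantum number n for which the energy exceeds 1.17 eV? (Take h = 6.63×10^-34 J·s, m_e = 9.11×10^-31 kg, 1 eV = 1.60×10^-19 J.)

n = 3

E_1 = h²/(8m_eL²) = 2.386×10^-20 J = 0.1491 eV.
Need n² > 1.17/0.1491 = 7.847, i.e. n > 2.801.
The smallest integer satisfying this is n = 3.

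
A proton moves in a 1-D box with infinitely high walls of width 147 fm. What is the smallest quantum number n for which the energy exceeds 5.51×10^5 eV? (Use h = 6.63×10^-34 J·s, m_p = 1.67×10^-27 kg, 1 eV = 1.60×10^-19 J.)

E_1 = h²/(8m_pL²) = 1.523×10^-15 J = 9519 eV.
Need n² > 5.51×10^5/9519 = 57.88, i.e. n > 7.608.
The smallest integer satisfying this is n = 8.

n = 8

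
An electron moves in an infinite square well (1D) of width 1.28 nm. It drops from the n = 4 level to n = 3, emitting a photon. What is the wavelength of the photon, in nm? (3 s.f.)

λ = 772 nm

E_1 = h²/(8m_eL²) = 3.677×10^-20 J, so ΔE = (4² − 3²)E_1 = 2.574×10^-19 J.
λ = hc/ΔE = (6.626×10^-34·2.998×10^8)/2.574×10^-19 = 7.72×10^-7 m = 772 nm.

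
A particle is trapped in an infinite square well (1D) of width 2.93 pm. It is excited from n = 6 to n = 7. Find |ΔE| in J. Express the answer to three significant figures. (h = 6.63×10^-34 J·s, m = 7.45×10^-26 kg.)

E_1 = h²/(8mL²) = 8.591×10^-20 J.
|ΔE| = |6² − 7²|·E_1 = 13·8.591×10^-20 J = 1.12×10^-18 J.

|ΔE| = 1.12×10^-18 J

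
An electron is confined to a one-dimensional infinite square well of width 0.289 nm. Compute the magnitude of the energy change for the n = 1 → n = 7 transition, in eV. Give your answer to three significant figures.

|ΔE| = 216 eV

E_1 = h²/(8m_eL²) = 7.214×10^-19 J.
|ΔE| = |1² − 7²|·E_1 = 48·7.214×10^-19 J = 3.463×10^-17 J = 216 eV.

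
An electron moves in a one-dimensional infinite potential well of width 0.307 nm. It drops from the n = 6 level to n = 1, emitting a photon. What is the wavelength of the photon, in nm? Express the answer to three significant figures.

λ = 8.88 nm

E_1 = h²/(8m_eL²) = 6.392×10^-19 J, so ΔE = (6² − 1²)E_1 = 2.237×10^-17 J.
λ = hc/ΔE = (6.626×10^-34·2.998×10^8)/2.237×10^-17 = 8.88×10^-9 m = 8.88 nm.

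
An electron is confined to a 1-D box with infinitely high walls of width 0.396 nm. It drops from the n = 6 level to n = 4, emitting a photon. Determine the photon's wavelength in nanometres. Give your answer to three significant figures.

λ = 25.9 nm

E_1 = h²/(8m_eL²) = 3.842×10^-19 J, so ΔE = (6² − 4²)E_1 = 7.684×10^-18 J.
λ = hc/ΔE = (6.626×10^-34·2.998×10^8)/7.684×10^-18 = 2.59×10^-8 m = 25.9 nm.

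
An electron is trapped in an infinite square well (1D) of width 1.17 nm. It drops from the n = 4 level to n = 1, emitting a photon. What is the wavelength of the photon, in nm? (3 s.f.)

E_1 = h²/(8m_eL²) = 4.401×10^-20 J, so ΔE = (4² − 1²)E_1 = 6.601×10^-19 J.
λ = hc/ΔE = (6.626×10^-34·2.998×10^8)/6.601×10^-19 = 3.01×10^-7 m = 301 nm.

λ = 301 nm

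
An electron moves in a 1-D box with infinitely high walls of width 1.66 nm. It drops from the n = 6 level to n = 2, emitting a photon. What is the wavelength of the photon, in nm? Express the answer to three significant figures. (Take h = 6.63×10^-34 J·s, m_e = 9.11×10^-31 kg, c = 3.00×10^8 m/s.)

λ = 284 nm

E_1 = h²/(8m_eL²) = 2.189×10^-20 J, so ΔE = (6² − 2²)E_1 = 7.005×10^-19 J.
λ = hc/ΔE = (6.63×10^-34·3.00×10^8)/7.005×10^-19 = 2.84×10^-7 m = 284 nm.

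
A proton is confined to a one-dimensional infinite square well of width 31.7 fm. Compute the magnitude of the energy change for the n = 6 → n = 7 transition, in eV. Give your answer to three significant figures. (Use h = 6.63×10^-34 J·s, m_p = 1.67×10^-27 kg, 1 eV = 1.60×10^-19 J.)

E_1 = h²/(8m_pL²) = 3.274×10^-14 J.
|ΔE| = |6² − 7²|·E_1 = 13·3.274×10^-14 J = 4.256×10^-13 J = 2.66×10^6 eV.

|ΔE| = 2.66×10^6 eV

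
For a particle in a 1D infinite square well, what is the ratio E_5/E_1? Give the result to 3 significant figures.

25.0

E_n ∝ n², so E_5/E_1 = 5²/1² = 25/1 = 25.0.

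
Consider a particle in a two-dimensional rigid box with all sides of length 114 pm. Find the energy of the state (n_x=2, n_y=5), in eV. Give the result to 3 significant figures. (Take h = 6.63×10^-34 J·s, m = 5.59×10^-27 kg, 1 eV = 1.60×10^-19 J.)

For a 2D rectangular well E = (h²/8m)·Σ n_i²/L_i² = (6.63×10^-34)²/(8·5.59×10^-27) · [2²/(114 pm)² + 5²/(114 pm)²].
Evaluating gives E = 2.193×10^-20 J = 0.137 eV.

E = 0.137 eV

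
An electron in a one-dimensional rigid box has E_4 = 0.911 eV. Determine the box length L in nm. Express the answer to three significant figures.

From E_n = n²h²/(8m_eL²), L = n·h/√(8m_eE_n).
E_4 = 0.911 eV = 1.459×10^-19 J, so L = 4·6.626×10^-34/√(8·9.109×10^-31·1.459×10^-19) = 2.57×10^-9 m = 2.57 nm.

L = 2.57 nm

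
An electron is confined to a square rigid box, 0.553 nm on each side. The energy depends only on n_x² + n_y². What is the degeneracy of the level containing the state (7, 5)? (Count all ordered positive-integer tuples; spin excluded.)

The level has n_x² + n_y² = 74. The ordered positive-integer solutions are (5, 7), (7, 5).
That gives 2 states.

degeneracy = 2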